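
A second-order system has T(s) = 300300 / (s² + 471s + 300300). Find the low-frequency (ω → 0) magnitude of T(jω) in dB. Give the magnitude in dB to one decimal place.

0.0 dB

T(0) = 300300 / 300300 = 1
20 log₁₀(1) = 0.00 dB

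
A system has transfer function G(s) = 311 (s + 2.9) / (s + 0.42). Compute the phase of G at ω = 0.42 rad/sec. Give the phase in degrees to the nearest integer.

-37 deg

∠(j0.42 + 2.9) = arctan(0.42/2.9) = 8.24°
∠(j0.42 + 0.42) = arctan(0.42/0.42) = 45.00°
∠G(j0.42) = 8.24° − 45.00° = -36.76°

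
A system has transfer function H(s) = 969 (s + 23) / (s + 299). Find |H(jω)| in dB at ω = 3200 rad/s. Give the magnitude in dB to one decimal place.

|j3200 + 23| = √(3200² + 23²) = 3200
|j3200 + 299| = √(3200² + 299²) = 3214
|H(j3200)| = 969 × 3200 / 3214 = 964.82
20 log₁₀(964.82) = 59.69 dB

59.7 dB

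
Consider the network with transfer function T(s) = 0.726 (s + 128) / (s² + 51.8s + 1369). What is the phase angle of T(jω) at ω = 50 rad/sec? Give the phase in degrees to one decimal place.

-92.3 deg

∠(j50 + 128) = arctan(50/128) = 21.34°
∠[(j50)² + 51.8(j50) + 1369] = ∠[-1131 + j2590] = 113.59°
∠T(j50) = 21.34° − 113.59° = -92.25°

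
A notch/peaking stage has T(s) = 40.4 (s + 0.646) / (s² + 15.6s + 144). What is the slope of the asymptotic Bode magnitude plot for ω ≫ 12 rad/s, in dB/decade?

-20 dB/decade

With 1 zero and 2 poles, the high-frequency asymptotic slope is 20 × (1 − 2) = -20 dB/decade.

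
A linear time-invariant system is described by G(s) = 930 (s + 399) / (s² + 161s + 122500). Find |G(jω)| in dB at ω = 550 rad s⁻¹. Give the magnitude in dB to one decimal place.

10.0 dB

|j550 + 399| = √(550² + 399²) = 679.5
|(j550)² + 161(j550) + 122500| = |-1.8e+05 + j88550| = 2.006e+05
|G(j550)| = 930 × 679.5 / 2.006e+05 = 3.1501
20 log₁₀(3.1501) = 9.97 dB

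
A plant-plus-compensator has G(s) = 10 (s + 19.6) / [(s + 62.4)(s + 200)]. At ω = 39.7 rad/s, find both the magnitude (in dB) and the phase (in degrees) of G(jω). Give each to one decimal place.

|G| = -30.6 dB, ∠G = 20.0°

|j39.7 + 19.6| = √(39.7² + 19.6²) = 44.27
|j39.7 + 62.4| = √(39.7² + 62.4²) = 73.96
|j39.7 + 200| = √(39.7² + 200²) = 203.9
|G(j39.7)| = 10 × 44.27 / (73.96 × 203.9) = 0.029359
20 log₁₀(0.029359) = -30.65 dB
∠(j39.7 + 19.6) = arctan(39.7/19.6) = 63.72°
∠(j39.7 + 62.4) = arctan(39.7/62.4) = 32.47°
∠(j39.7 + 200) = arctan(39.7/200) = 11.23°
∠G(j39.7) = 63.72° − (32.47° + 11.23°) = 20.03°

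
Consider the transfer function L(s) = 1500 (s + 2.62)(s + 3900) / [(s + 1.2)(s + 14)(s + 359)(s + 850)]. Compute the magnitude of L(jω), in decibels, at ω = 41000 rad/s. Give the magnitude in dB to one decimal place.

|j41000 + 2.62| = √(41000² + 2.62²) = 4.1e+04
|j41000 + 3900| = √(41000² + 3900²) = 4.119e+04
|j41000 + 1.2| = √(41000² + 1.2²) = 4.1e+04
|j41000 + 14| = √(41000² + 14²) = 4.1e+04
|j41000 + 359| = √(41000² + 359²) = 4.1e+04
|j41000 + 850| = √(41000² + 850²) = 4.101e+04
|L(j41000)| = 1500 × 4.1e+04 × 4.119e+04 / (4.1e+04 × 4.1e+04 × 4.1e+04 × 4.101e+04) = 8.9613e-07
20 log₁₀(8.9613e-07) = -120.95 dB

-121.0 dB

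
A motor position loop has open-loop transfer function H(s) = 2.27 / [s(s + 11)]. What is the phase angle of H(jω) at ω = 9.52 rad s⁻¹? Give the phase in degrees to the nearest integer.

∠(j9.52 + 11) = arctan(9.52/11) = 40.87°
∠(j9.52) = 90.00°
∠H(j9.52) = − (40.87° + 90.00°) = -130.87°

-131°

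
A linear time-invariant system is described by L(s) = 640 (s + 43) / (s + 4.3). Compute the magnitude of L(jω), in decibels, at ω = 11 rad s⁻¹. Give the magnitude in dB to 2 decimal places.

|j11 + 43| = √(11² + 43²) = 44.38
|j11 + 4.3| = √(11² + 4.3²) = 11.81
|L(j11)| = 640 × 44.38 / 11.81 = 2405.1
20 log₁₀(2405.1) = 67.623 dB

67.62 dB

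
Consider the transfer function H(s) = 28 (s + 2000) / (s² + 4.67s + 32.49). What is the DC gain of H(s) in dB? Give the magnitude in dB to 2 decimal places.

64.73 dB

H(0) = 28 × 2000 / 32.49 = 1723.6
20 log₁₀(1723.6) = 64.729 dB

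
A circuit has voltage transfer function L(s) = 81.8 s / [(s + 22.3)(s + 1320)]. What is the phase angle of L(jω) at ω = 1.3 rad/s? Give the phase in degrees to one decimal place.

∠(j1.3) = 90.00°
∠(j1.3 + 22.3) = arctan(1.3/22.3) = 3.34°
∠(j1.3 + 1320) = arctan(1.3/1320) = 0.06°
∠L(j1.3) = 90.00° − (3.34° + 0.06°) = 86.61°

86.6°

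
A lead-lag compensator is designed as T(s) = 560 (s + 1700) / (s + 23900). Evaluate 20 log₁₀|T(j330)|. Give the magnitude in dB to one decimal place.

|j330 + 1700| = √(330² + 1700²) = 1732
|j330 + 23900| = √(330² + 23900²) = 2.39e+04
|T(j330)| = 560 × 1732 / 2.39e+04 = 40.572
20 log₁₀(40.572) = 32.16 dB

32.2 dB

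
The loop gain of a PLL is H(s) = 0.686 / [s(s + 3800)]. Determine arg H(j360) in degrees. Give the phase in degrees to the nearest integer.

∠(j360 + 3800) = arctan(360/3800) = 5.41°
∠(j360) = 90.00°
∠H(j360) = − (5.41° + 90.00°) = -95.41°

-95°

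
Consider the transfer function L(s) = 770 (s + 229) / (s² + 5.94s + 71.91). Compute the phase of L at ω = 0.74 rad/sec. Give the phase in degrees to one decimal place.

∠(j0.74 + 229) = arctan(0.74/229) = 0.19°
∠[(j0.74)² + 5.94(j0.74) + 71.91] = ∠[71.362 + j4.3956] = 3.52°
∠L(j0.74) = 0.19° − 3.52° = -3.34°

-3.3°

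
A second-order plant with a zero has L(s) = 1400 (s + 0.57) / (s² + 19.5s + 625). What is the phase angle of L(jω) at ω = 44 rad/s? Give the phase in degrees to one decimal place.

∠(j44 + 0.57) = arctan(44/0.57) = 89.26°
∠[(j44)² + 19.5(j44) + 625] = ∠[-1311 + j858] = 146.80°
∠L(j44) = 89.26° − 146.80° = -57.54°

-57.5°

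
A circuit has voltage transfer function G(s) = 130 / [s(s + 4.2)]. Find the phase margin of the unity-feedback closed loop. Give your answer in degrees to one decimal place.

20.9°

Gain crossover: |G(jω)| = 1 at ω ≈ 11 rad/sec.
∠G(j11) = −90° − arctan(11/4.2) ≈ -159.14°
PM = 180° + (-159.14°) = 20.86°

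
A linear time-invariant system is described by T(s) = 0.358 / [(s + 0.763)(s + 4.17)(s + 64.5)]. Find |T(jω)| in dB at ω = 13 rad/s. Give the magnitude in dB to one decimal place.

|j13 + 0.763| = √(13² + 0.763²) = 13.02
|j13 + 4.17| = √(13² + 4.17²) = 13.65
|j13 + 64.5| = √(13² + 64.5²) = 65.8
|T(j13)| = 0.358 / (13.02 × 13.65 × 65.8) = 3.0604e-05
20 log₁₀(3.0604e-05) = -90.28 dB

-90.3 dB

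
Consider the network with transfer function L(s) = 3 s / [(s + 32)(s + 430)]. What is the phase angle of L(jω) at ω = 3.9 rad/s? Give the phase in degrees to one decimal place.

82.5°

∠(j3.9) = 90.00°
∠(j3.9 + 32) = arctan(3.9/32) = 6.95°
∠(j3.9 + 430) = arctan(3.9/430) = 0.52°
∠L(j3.9) = 90.00° − (6.95° + 0.52°) = 82.53°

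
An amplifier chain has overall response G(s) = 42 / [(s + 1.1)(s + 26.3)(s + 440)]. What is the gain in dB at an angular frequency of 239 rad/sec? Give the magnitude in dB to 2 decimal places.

-116.72 dB

|j239 + 1.1| = √(239² + 1.1²) = 239
|j239 + 26.3| = √(239² + 26.3²) = 240.4
|j239 + 440| = √(239² + 440²) = 500.7
|G(j239)| = 42 / (239 × 240.4 × 500.7) = 1.4596e-06
20 log₁₀(1.4596e-06) = -116.715 dB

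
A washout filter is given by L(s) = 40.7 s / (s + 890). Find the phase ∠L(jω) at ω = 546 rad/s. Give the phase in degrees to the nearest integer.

∠(j546) = 90.00°
∠(j546 + 890) = arctan(546/890) = 31.53°
∠L(j546) = 90.00° − 31.53° = 58.47°

58°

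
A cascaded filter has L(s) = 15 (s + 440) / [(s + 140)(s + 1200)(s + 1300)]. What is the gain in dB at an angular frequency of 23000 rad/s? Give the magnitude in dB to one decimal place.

-151.0 dB

|j23000 + 440| = √(23000² + 440²) = 2.3e+04
|j23000 + 140| = √(23000² + 140²) = 2.3e+04
|j23000 + 1200| = √(23000² + 1200²) = 2.303e+04
|j23000 + 1300| = √(23000² + 1300²) = 2.304e+04
|L(j23000)| = 15 × 2.3e+04 / (2.3e+04 × 2.303e+04 × 2.304e+04) = 2.8276e-08
20 log₁₀(2.8276e-08) = -150.97 dB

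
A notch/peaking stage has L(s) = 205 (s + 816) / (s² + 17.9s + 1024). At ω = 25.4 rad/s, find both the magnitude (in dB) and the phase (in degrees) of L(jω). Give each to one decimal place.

|L| = 49.0 dB, ∠L = -48.4°

|j25.4 + 816| = √(25.4² + 816²) = 816.4
|(j25.4)² + 17.9(j25.4) + 1024| = |378.84 + j454.66| = 591.8
|L(j25.4)| = 205 × 816.4 / 591.8 = 282.8
20 log₁₀(282.8) = 49.03 dB
∠(j25.4 + 816) = arctan(25.4/816) = 1.78°
∠[(j25.4)² + 17.9(j25.4) + 1024] = ∠[378.84 + j454.66] = 50.20°
∠L(j25.4) = 1.78° − 50.20° = -48.41°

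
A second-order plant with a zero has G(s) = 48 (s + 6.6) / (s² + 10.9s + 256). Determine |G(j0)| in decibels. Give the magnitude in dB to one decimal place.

1.9 dB

G(0) = 48 × 6.6 / 256 = 1.2375
20 log₁₀(1.2375) = 1.85 dB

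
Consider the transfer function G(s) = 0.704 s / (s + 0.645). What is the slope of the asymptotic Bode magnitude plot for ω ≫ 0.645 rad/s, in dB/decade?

0 dB/decade

With 1 zero and 1 pole, the high-frequency asymptotic slope is 20 × (1 − 1) = 0 dB/decade.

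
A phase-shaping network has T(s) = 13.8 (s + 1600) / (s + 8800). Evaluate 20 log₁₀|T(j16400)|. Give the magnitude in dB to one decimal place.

21.7 dB

|j16400 + 1600| = √(16400² + 1600²) = 1.648e+04
|j16400 + 8800| = √(16400² + 8800²) = 1.861e+04
|T(j16400)| = 13.8 × 1.648e+04 / 1.861e+04 = 12.218
20 log₁₀(12.218) = 21.74 dB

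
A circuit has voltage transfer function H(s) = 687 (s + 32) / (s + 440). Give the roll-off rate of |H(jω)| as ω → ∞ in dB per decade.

0 dB/decade

With 1 zero and 1 pole, the high-frequency asymptotic slope is 20 × (1 − 1) = 0 dB/decade.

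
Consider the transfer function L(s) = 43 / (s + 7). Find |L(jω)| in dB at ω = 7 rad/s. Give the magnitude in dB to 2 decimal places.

|j7 + 7| = √(7² + 7²) = 9.899
|L(j7)| = 43 / 9.899 = 4.3437
20 log₁₀(4.3437) = 12.757 dB

12.76 dB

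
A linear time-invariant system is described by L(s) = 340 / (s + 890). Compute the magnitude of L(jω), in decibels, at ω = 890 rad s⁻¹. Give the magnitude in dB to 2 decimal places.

|j890 + 890| = √(890² + 890²) = 1259
|L(j890)| = 340 / 1259 = 0.27013
20 log₁₀(0.27013) = -11.369 dB

-11.37 dB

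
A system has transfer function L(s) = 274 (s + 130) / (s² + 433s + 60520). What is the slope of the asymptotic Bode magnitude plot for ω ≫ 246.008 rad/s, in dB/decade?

With 1 zero and 2 poles, the high-frequency asymptotic slope is 20 × (1 − 2) = -20 dB/decade.

-20 dB/decade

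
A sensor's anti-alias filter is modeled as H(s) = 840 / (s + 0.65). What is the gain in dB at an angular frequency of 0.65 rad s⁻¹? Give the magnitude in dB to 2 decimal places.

|j0.65 + 0.65| = √(0.65² + 0.65²) = 0.9192
|H(j0.65)| = 840 / 0.9192 = 913.8
20 log₁₀(913.8) = 59.217 dB

59.22 dB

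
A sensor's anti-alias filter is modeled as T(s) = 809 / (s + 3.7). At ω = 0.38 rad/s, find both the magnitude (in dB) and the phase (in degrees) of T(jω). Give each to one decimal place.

|j0.38 + 3.7| = √(0.38² + 3.7²) = 3.719
|T(j0.38)| = 809 / 3.719 = 217.5
20 log₁₀(217.5) = 46.75 dB
∠(j0.38 + 3.7) = arctan(0.38/3.7) = 5.86°
∠T(j0.38) = −5.86° = -5.86°

|T| = 46.7 dB, ∠T = -5.9 deg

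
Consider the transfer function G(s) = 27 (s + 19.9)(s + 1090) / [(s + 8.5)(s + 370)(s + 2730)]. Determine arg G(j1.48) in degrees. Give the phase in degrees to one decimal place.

-5.8°

∠(j1.48 + 19.9) = arctan(1.48/19.9) = 4.25°
∠(j1.48 + 1090) = arctan(1.48/1090) = 0.08°
∠(j1.48 + 8.5) = arctan(1.48/8.5) = 9.88°
∠(j1.48 + 370) = arctan(1.48/370) = 0.23°
∠(j1.48 + 2730) = arctan(1.48/2730) = 0.03°
∠G(j1.48) = 4.25° + 0.08° − (9.88° + 0.23° + 0.03°) = -5.81°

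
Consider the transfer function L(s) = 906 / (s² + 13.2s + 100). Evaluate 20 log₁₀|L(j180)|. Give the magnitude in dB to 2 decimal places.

-31.06 dB

|(j180)² + 13.2(j180) + 100| = |-32300 + j2376| = 3.239e+04
|L(j180)| = 906 / 3.239e+04 = 0.027974
20 log₁₀(0.027974) = -31.065 dB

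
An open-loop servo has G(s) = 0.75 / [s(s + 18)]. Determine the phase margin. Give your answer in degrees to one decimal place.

89.9°

Gain crossover: |G(jω)| = 1 at ω ≈ 0.0417 rad/sec.
∠G(j0.0417) = −90° − arctan(0.0417/18) ≈ -90.13°
PM = 180° + (-90.13°) = 89.87°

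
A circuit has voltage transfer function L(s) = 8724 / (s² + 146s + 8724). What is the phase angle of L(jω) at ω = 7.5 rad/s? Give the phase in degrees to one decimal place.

-7.2°

∠[(j7.5)² + 146(j7.5) + 8724] = ∠[8667.8 + j1095] = 7.20°
∠L(j7.5) = −7.20° = -7.20°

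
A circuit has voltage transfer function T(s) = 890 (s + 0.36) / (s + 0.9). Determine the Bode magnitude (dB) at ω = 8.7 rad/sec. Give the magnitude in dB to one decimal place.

|j8.7 + 0.36| = √(8.7² + 0.36²) = 8.707
|j8.7 + 0.9| = √(8.7² + 0.9²) = 8.746
|T(j8.7)| = 890 × 8.707 / 8.746 = 886.03
20 log₁₀(886.03) = 58.95 dB

58.9 dB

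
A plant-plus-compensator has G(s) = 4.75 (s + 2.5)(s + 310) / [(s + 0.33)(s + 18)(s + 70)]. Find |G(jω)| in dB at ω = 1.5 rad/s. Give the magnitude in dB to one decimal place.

|j1.5 + 2.5| = √(1.5² + 2.5²) = 2.915
|j1.5 + 310| = √(1.5² + 310²) = 310
|j1.5 + 0.33| = √(1.5² + 0.33²) = 1.536
|j1.5 + 18| = √(1.5² + 18²) = 18.06
|j1.5 + 70| = √(1.5² + 70²) = 70.02
|G(j1.5)| = 4.75 × 2.915 × 310 / (1.536 × 18.06 × 70.02) = 2.2103
20 log₁₀(2.2103) = 6.89 dB

6.9 dB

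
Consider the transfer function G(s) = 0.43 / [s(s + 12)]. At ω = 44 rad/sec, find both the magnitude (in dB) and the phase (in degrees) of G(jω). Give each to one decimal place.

|G| = -73.4 dB, ∠G = -164.7 deg

|j44 + 12| = √(44² + 12²) = 45.61
|j44| = 44
|G(j44)| = 0.43 / (45.61 × 44) = 0.00021428
20 log₁₀(0.00021428) = -73.38 dB
∠(j44 + 12) = arctan(44/12) = 74.74°
∠(j44) = 90.00°
∠G(j44) = − (74.74° + 90.00°) = -164.74°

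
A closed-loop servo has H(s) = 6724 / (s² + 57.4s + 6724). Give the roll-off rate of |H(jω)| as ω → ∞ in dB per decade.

-40 dB/decade

With 0 zeros and 2 poles, the high-frequency asymptotic slope is 20 × (0 − 2) = -40 dB/decade.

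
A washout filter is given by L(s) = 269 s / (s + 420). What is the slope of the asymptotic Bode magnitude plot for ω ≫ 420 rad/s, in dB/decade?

With 1 zero and 1 pole, the high-frequency asymptotic slope is 20 × (1 − 1) = 0 dB/decade.

0 dB/decade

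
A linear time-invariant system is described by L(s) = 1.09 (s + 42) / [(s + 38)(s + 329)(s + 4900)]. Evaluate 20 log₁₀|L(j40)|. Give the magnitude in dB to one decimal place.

-123.0 dB

|j40 + 42| = √(40² + 42²) = 58
|j40 + 38| = √(40² + 38²) = 55.17
|j40 + 329| = √(40² + 329²) = 331.4
|j40 + 4900| = √(40² + 4900²) = 4900
|L(j40)| = 1.09 × 58 / (55.17 × 331.4 × 4900) = 7.0557e-07
20 log₁₀(7.0557e-07) = -123.03 dB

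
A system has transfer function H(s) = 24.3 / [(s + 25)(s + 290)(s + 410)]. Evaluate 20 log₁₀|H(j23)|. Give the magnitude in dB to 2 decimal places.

|j23 + 25| = √(23² + 25²) = 33.97
|j23 + 290| = √(23² + 290²) = 290.9
|j23 + 410| = √(23² + 410²) = 410.6
|H(j23)| = 24.3 / (33.97 × 290.9 × 410.6) = 5.9879e-06
20 log₁₀(5.9879e-06) = -104.454 dB

-104.45 dB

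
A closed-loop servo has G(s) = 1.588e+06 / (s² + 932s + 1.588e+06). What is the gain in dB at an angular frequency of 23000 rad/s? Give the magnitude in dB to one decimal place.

-50.4 dB

|(j23000)² + 932(j23000) + 1.588e+06| = |-5.2741e+08 + j2.1436e+07| = 5.278e+08
|G(j23000)| = 1.588e+06 / 5.278e+08 = 0.0030084
20 log₁₀(0.0030084) = -50.43 dB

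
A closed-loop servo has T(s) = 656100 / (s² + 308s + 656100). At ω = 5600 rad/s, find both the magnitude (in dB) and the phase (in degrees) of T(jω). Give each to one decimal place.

|(j5600)² + 308(j5600) + 656100| = |-3.0704e+07 + j1.7248e+06| = 3.075e+07
|T(j5600)| = 656100 / 3.075e+07 = 0.021335
20 log₁₀(0.021335) = -33.42 dB
∠[(j5600)² + 308(j5600) + 656100] = ∠[-3.0704e+07 + j1.7248e+06] = 176.78°
∠T(j5600) = −176.78° = -176.78°

|T| = -33.4 dB, ∠T = -176.8 deg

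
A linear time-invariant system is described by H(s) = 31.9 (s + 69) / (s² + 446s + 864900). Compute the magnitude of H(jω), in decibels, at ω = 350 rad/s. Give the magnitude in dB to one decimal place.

-36.5 dB

|j350 + 69| = √(350² + 69²) = 356.7
|(j350)² + 446(j350) + 864900| = |7.424e+05 + j1.561e+05| = 7.586e+05
|H(j350)| = 31.9 × 356.7 / 7.586e+05 = 0.015001
20 log₁₀(0.015001) = -36.48 dB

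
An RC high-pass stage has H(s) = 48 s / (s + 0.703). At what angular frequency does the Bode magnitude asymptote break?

The single real pole at s = −0.703 gives a corner at ω = 0.703 rad/sec.

0.703 rad/sec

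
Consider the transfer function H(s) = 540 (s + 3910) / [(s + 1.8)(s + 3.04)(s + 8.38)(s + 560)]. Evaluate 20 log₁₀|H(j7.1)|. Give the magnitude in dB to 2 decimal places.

|j7.1 + 3910| = √(7.1² + 3910²) = 3910
|j7.1 + 1.8| = √(7.1² + 1.8²) = 7.325
|j7.1 + 3.04| = √(7.1² + 3.04²) = 7.723
|j7.1 + 8.38| = √(7.1² + 8.38²) = 10.98
|j7.1 + 560| = √(7.1² + 560²) = 560
|H(j7.1)| = 540 × 3910 / (7.325 × 7.723 × 10.98 × 560) = 6.0676
20 log₁₀(6.0676) = 15.660 dB

15.66 dB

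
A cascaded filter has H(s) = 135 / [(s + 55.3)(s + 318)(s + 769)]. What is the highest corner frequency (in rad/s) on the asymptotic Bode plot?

Break frequencies occur at each pole and zero magnitude: 55.3 rad/s, 318 rad/s, 769 rad/s.
The highest is 769 rad/s.

769 rad/s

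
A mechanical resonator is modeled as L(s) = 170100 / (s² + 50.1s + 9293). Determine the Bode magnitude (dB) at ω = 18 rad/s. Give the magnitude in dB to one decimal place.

25.5 dB

|(j18)² + 50.1(j18) + 9293| = |8969 + j901.8| = 9014
|L(j18)| = 170100 / 9014 = 18.87
20 log₁₀(18.87) = 25.52 dB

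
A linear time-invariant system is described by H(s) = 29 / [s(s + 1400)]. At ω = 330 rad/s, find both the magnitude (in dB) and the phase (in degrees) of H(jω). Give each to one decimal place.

|j330 + 1400| = √(330² + 1400²) = 1438
|j330| = 330
|H(j330)| = 29 / (1438 × 330) = 6.1096e-05
20 log₁₀(6.1096e-05) = -84.28 dB
∠(j330 + 1400) = arctan(330/1400) = 13.26°
∠(j330) = 90.00°
∠H(j330) = − (13.26° + 90.00°) = -103.26°

|H| = -84.3 dB, ∠H = -103.3°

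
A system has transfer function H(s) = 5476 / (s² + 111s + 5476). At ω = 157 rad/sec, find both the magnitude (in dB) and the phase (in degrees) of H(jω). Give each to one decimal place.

|H| = -13.5 dB, ∠H = -137.7°

|(j157)² + 111(j157) + 5476| = |-19173 + j17427| = 2.591e+04
|H(j157)| = 5476 / 2.591e+04 = 0.21135
20 log₁₀(0.21135) = -13.50 dB
∠[(j157)² + 111(j157) + 5476] = ∠[-19173 + j17427] = 137.73°
∠H(j157) = −137.73° = -137.73°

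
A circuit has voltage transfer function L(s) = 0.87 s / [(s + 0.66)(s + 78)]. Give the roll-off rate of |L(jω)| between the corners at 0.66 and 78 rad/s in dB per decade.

In this band the factors already past their corner are: 1 differentiator zero, pole at 0.66; net slope = 0 dB/decade.

0 dB/decade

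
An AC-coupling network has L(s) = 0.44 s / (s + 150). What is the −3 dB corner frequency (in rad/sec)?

For a single-pole high-pass, the −3 dB point is at the pole: ω = 150 rad/sec.

150 rad/sec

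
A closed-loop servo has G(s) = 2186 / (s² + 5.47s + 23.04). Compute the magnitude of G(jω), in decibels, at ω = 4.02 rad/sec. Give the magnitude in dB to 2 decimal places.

39.54 dB

|(j4.02)² + 5.47(j4.02) + 23.04| = |6.8796 + j21.989| = 23.04
|G(j4.02)| = 2186 / 23.04 = 94.877
20 log₁₀(94.877) = 39.543 dB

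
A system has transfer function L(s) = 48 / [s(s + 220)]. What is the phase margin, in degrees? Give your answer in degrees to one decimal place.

Gain crossover: |L(jω)| = 1 at ω ≈ 0.218 rad/sec.
∠L(j0.218) = −90° − arctan(0.218/220) ≈ -90.06°
PM = 180° + (-90.06°) = 89.94°

89.9°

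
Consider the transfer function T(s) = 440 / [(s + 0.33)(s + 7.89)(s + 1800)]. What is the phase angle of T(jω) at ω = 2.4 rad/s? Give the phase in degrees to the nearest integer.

-99 deg

∠(j2.4 + 0.33) = arctan(2.4/0.33) = 82.17°
∠(j2.4 + 7.89) = arctan(2.4/7.89) = 16.92°
∠(j2.4 + 1800) = arctan(2.4/1800) = 0.08°
∠T(j2.4) = − (82.17° + 16.92° + 0.08°) = -99.17°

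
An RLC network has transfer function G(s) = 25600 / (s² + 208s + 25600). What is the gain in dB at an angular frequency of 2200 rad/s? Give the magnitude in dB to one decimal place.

|(j2200)² + 208(j2200) + 25600| = |-4.8144e+06 + j4.576e+05| = 4.836e+06
|G(j2200)| = 25600 / 4.836e+06 = 0.0052935
20 log₁₀(0.0052935) = -45.53 dB

-45.5 dB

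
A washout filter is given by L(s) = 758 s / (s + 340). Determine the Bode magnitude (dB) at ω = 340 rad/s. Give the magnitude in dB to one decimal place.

|j340| = 340
|j340 + 340| = √(340² + 340²) = 480.8
|L(j340)| = 758 × 340 / 480.8 = 535.99
20 log₁₀(535.99) = 54.58 dB

54.6 dB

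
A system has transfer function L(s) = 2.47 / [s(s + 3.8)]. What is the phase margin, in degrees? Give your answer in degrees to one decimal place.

Gain crossover: |L(jω)| = 1 at ω ≈ 0.641 rad/sec.
∠L(j0.641) = −90° − arctan(0.641/3.8) ≈ -99.57°
PM = 180° + (-99.57°) = 80.43°

80.4°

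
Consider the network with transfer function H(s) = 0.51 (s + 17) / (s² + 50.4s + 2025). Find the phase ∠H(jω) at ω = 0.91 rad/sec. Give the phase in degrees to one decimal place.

∠(j0.91 + 17) = arctan(0.91/17) = 3.06°
∠[(j0.91)² + 50.4(j0.91) + 2025] = ∠[2024.2 + j45.864] = 1.30°
∠H(j0.91) = 3.06° − 1.30° = 1.77°

1.8°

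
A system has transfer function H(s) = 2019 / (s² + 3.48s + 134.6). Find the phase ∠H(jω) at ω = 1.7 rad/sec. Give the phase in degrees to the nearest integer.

∠[(j1.7)² + 3.48(j1.7) + 134.6] = ∠[131.71 + j5.916] = 2.57°
∠H(j1.7) = −2.57° = -2.57°

-3°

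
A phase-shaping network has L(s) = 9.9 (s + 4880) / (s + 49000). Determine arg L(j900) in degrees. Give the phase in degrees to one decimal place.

9.4°

∠(j900 + 4880) = arctan(900/4880) = 10.45°
∠(j900 + 49000) = arctan(900/49000) = 1.05°
∠L(j900) = 10.45° − 1.05° = 9.40°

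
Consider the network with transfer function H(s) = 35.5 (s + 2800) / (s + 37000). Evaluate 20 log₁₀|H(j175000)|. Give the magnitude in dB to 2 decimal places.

|j175000 + 2800| = √(175000² + 2800²) = 1.75e+05
|j175000 + 37000| = √(175000² + 37000²) = 1.789e+05
|H(j175000)| = 35.5 × 1.75e+05 / 1.789e+05 = 34.737
20 log₁₀(34.737) = 30.816 dB

30.82 dB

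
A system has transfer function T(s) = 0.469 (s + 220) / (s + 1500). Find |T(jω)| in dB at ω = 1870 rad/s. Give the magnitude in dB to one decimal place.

-8.7 dB

|j1870 + 220| = √(1870² + 220²) = 1883
|j1870 + 1500| = √(1870² + 1500²) = 2397
|T(j1870)| = 0.469 × 1883 / 2397 = 0.36837
20 log₁₀(0.36837) = -8.67 dB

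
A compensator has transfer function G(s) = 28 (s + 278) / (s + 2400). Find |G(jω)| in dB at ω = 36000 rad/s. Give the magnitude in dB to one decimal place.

|j36000 + 278| = √(36000² + 278²) = 3.6e+04
|j36000 + 2400| = √(36000² + 2400²) = 3.608e+04
|G(j36000)| = 28 × 3.6e+04 / 3.608e+04 = 27.939
20 log₁₀(27.939) = 28.92 dB

28.9 dB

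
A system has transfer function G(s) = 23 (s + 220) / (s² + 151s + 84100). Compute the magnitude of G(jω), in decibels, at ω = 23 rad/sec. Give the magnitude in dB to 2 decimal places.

-24.32 dB

|j23 + 220| = √(23² + 220²) = 221.2
|(j23)² + 151(j23) + 84100| = |83571 + j3473| = 8.364e+04
|G(j23)| = 23 × 221.2 / 8.364e+04 = 0.060825
20 log₁₀(0.060825) = -24.318 dB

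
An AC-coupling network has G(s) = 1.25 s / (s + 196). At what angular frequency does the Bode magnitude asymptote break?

The single real pole at s = −196 gives a corner at ω = 196 rad/s.

196 rad/s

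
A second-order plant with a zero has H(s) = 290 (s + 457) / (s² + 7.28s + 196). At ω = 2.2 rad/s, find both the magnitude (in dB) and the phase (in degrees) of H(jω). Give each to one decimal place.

|j2.2 + 457| = √(2.2² + 457²) = 457
|(j2.2)² + 7.28(j2.2) + 196| = |191.16 + j16.016| = 191.8
|H(j2.2)| = 290 × 457 / 191.8 = 690.88
20 log₁₀(690.88) = 56.79 dB
∠(j2.2 + 457) = arctan(2.2/457) = 0.28°
∠[(j2.2)² + 7.28(j2.2) + 196] = ∠[191.16 + j16.016] = 4.79°
∠H(j2.2) = 0.28° − 4.79° = -4.51°

|H| = 56.8 dB, ∠H = -4.5 deg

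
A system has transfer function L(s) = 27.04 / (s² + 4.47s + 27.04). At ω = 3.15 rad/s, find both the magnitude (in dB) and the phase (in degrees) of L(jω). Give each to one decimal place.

|(j3.15)² + 4.47(j3.15) + 27.04| = |17.117 + j14.08| = 22.16
|L(j3.15)| = 27.04 / 22.16 = 1.22
20 log₁₀(1.22) = 1.73 dB
∠[(j3.15)² + 4.47(j3.15) + 27.04] = ∠[17.117 + j14.08] = 39.44°
∠L(j3.15) = −39.44° = -39.44°

|L| = 1.7 dB, ∠L = -39.4°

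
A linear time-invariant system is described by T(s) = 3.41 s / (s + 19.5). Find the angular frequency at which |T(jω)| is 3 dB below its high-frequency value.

For a single-pole high-pass, the −3 dB point is at the pole: ω = 19.5 rad/sec.

19.5 rad/sec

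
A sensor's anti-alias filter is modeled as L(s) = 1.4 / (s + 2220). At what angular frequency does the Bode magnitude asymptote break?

The single real pole at s = −2220 gives a corner at ω = 2220 rad s⁻¹.

2220 rad s⁻¹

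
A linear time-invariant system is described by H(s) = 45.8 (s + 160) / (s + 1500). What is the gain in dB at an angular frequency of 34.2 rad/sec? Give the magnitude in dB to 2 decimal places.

13.97 dB

|j34.2 + 160| = √(34.2² + 160²) = 163.6
|j34.2 + 1500| = √(34.2² + 1500²) = 1500
|H(j34.2)| = 45.8 × 163.6 / 1500 = 4.9944
20 log₁₀(4.9944) = 13.970 dB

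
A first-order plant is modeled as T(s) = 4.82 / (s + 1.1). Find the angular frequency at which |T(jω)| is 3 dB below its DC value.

1.1 rad s⁻¹

For a single-pole low-pass, the −3 dB point is at the pole: ω = 1.1 rad s⁻¹.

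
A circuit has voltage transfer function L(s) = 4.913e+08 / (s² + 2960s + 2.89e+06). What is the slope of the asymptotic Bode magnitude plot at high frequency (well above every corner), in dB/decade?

-40 dB/decade

With 0 zeros and 2 poles, the high-frequency asymptotic slope is 20 × (0 − 2) = -40 dB/decade.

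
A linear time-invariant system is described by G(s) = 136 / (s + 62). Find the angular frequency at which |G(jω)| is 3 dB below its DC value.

For a single-pole low-pass, the −3 dB point is at the pole: ω = 62 rad s⁻¹.

62 rad s⁻¹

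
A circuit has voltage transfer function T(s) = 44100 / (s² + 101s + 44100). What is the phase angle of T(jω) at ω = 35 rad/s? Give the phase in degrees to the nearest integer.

-5°

∠[(j35)² + 101(j35) + 44100] = ∠[42875 + j3535] = 4.71°
∠T(j35) = −4.71° = -4.71°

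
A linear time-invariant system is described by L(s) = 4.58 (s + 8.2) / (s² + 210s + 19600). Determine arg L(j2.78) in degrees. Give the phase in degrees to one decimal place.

17.0 deg

∠(j2.78 + 8.2) = arctan(2.78/8.2) = 18.73°
∠[(j2.78)² + 210(j2.78) + 19600] = ∠[19592 + j583.8] = 1.71°
∠L(j2.78) = 18.73° − 1.71° = 17.02°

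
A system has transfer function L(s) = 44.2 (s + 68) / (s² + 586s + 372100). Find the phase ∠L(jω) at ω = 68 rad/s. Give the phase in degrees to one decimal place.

∠(j68 + 68) = arctan(68/68) = 45.00°
∠[(j68)² + 586(j68) + 372100] = ∠[3.6748e+05 + j39848] = 6.19°
∠L(j68) = 45.00° − 6.19° = 38.81°

38.8°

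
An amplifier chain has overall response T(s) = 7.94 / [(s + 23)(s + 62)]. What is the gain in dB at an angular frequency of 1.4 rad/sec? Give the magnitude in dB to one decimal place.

|j1.4 + 23| = √(1.4² + 23²) = 23.04
|j1.4 + 62| = √(1.4² + 62²) = 62.02
|T(j1.4)| = 7.94 / (23.04 × 62.02) = 0.0055563
20 log₁₀(0.0055563) = -45.10 dB

-45.1 dB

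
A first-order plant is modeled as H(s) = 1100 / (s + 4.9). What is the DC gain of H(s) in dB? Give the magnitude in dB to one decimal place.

H(0) = 1100 / 4.9 = 224.49
20 log₁₀(224.49) = 47.02 dB

47.0 dB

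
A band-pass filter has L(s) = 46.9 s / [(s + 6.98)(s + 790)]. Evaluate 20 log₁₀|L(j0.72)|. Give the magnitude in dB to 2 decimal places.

-44.31 dB

|j0.72| = 0.72
|j0.72 + 6.98| = √(0.72² + 6.98²) = 7.017
|j0.72 + 790| = √(0.72² + 790²) = 790
|L(j0.72)| = 46.9 × 0.72 / (7.017 × 790) = 0.0060915
20 log₁₀(0.0060915) = -44.306 dB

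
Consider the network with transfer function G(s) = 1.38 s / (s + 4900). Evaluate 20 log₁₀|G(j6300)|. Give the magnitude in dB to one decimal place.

0.7 dB

|j6300| = 6300
|j6300 + 4900| = √(6300² + 4900²) = 7981
|G(j6300)| = 1.38 × 6300 / 7981 = 1.0893
20 log₁₀(1.0893) = 0.74 dB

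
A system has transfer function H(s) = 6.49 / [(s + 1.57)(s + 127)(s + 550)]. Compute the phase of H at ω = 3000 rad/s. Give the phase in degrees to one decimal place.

-257.2 deg

∠(j3000 + 1.57) = arctan(3000/1.57) = 89.97°
∠(j3000 + 127) = arctan(3000/127) = 87.58°
∠(j3000 + 550) = arctan(3000/550) = 79.61°
∠H(j3000) = − (89.97° + 87.58° + 79.61°) = -257.16°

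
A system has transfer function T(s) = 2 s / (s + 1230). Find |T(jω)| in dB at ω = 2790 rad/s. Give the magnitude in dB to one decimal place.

5.2 dB

|j2790| = 2790
|j2790 + 1230| = √(2790² + 1230²) = 3049
|T(j2790)| = 2 × 2790 / 3049 = 1.83
20 log₁₀(1.83) = 5.25 dB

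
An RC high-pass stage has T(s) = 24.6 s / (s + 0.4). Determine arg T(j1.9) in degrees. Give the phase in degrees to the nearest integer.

12 deg

∠(j1.9) = 90.00°
∠(j1.9 + 0.4) = arctan(1.9/0.4) = 78.11°
∠T(j1.9) = 90.00° − 78.11° = 11.89°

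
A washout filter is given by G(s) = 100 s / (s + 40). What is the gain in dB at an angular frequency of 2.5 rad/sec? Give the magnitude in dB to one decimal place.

|j2.5| = 2.5
|j2.5 + 40| = √(2.5² + 40²) = 40.08
|G(j2.5)| = 100 × 2.5 / 40.08 = 6.2378
20 log₁₀(6.2378) = 15.90 dB

15.9 dB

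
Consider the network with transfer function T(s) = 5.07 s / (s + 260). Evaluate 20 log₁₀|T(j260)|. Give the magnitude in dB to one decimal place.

|j260| = 260
|j260 + 260| = √(260² + 260²) = 367.7
|T(j260)| = 5.07 × 260 / 367.7 = 3.585
20 log₁₀(3.585) = 11.09 dB

11.1 dB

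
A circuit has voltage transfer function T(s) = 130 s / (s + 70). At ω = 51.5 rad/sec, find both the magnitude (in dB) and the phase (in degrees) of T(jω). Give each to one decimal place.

|j51.5| = 51.5
|j51.5 + 70| = √(51.5² + 70²) = 86.9
|T(j51.5)| = 130 × 51.5 / 86.9 = 77.039
20 log₁₀(77.039) = 37.73 dB
∠(j51.5) = 90.00°
∠(j51.5 + 70) = arctan(51.5/70) = 36.34°
∠T(j51.5) = 90.00° − 36.34° = 53.66°

|T| = 37.7 dB, ∠T = 53.7°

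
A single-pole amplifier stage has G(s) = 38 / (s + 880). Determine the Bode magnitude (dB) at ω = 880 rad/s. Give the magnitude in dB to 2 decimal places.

-30.30 dB

|j880 + 880| = √(880² + 880²) = 1245
|G(j880)| = 38 / 1245 = 0.030534
20 log₁₀(0.030534) = -30.304 dB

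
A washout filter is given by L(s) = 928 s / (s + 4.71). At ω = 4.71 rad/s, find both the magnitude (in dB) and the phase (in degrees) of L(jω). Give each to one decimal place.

|j4.71| = 4.71
|j4.71 + 4.71| = √(4.71² + 4.71²) = 6.661
|L(j4.71)| = 928 × 4.71 / 6.661 = 656.2
20 log₁₀(656.2) = 56.34 dB
∠(j4.71) = 90.00°
∠(j4.71 + 4.71) = arctan(4.71/4.71) = 45.00°
∠L(j4.71) = 90.00° − 45.00° = 45.00°

|L| = 56.3 dB, ∠L = 45.0°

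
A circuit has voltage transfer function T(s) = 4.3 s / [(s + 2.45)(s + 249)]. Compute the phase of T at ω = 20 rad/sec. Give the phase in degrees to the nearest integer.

2°

∠(j20) = 90.00°
∠(j20 + 2.45) = arctan(20/2.45) = 83.02°
∠(j20 + 249) = arctan(20/249) = 4.59°
∠T(j20) = 90.00° − (83.02° + 4.59°) = 2.39°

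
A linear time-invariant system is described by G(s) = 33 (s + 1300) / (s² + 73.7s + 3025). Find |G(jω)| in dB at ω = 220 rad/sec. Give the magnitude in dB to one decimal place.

|j220 + 1300| = √(220² + 1300²) = 1318
|(j220)² + 73.7(j220) + 3025| = |-45375 + j16214| = 4.818e+04
|G(j220)| = 33 × 1318 / 4.818e+04 = 0.90298
20 log₁₀(0.90298) = -0.89 dB

-0.9 dB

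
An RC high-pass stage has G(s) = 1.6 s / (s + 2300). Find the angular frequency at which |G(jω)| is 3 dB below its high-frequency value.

2300 rad/s

For a single-pole high-pass, the −3 dB point is at the pole: ω = 2300 rad/s.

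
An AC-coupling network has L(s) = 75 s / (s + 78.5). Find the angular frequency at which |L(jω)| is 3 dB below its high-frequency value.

For a single-pole high-pass, the −3 dB point is at the pole: ω = 78.5 rad s⁻¹.

78.5 rad s⁻¹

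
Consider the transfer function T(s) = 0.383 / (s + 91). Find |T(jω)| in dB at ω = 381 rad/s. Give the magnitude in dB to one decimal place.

-60.2 dB

|j381 + 91| = √(381² + 91²) = 391.7
|T(j381)| = 0.383 / 391.7 = 0.00097775
20 log₁₀(0.00097775) = -60.20 dB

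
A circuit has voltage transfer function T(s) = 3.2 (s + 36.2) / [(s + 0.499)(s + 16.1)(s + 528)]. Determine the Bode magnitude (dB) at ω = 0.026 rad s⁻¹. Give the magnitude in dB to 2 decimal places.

-31.29 dB

|j0.026 + 36.2| = √(0.026² + 36.2²) = 36.2
|j0.026 + 0.499| = √(0.026² + 0.499²) = 0.4997
|j0.026 + 16.1| = √(0.026² + 16.1²) = 16.1
|j0.026 + 528| = √(0.026² + 528²) = 528
|T(j0.026)| = 3.2 × 36.2 / (0.4997 × 16.1 × 528) = 0.027272
20 log₁₀(0.027272) = -31.286 dB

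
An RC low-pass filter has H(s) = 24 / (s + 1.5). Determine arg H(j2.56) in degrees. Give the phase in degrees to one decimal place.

-59.6 deg

∠(j2.56 + 1.5) = arctan(2.56/1.5) = 59.63°
∠H(j2.56) = −59.63° = -59.63°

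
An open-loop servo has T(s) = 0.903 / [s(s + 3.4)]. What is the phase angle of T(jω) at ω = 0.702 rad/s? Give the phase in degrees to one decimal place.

∠(j0.702 + 3.4) = arctan(0.702/3.4) = 11.67°
∠(j0.702) = 90.00°
∠T(j0.702) = − (11.67° + 90.00°) = -101.67°

-101.7 deg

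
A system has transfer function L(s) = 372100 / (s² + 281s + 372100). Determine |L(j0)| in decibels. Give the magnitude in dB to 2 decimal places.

L(0) = 372100 / 372100 = 1
20 log₁₀(1) = 0.000 dB

0.00 dB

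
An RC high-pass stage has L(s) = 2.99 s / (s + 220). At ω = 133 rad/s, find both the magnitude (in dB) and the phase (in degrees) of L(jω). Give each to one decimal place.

|j133| = 133
|j133 + 220| = √(133² + 220²) = 257.1
|L(j133)| = 2.99 × 133 / 257.1 = 1.5469
20 log₁₀(1.5469) = 3.79 dB
∠(j133) = 90.00°
∠(j133 + 220) = arctan(133/220) = 31.15°
∠L(j133) = 90.00° − 31.15° = 58.85°

|L| = 3.8 dB, ∠L = 58.8°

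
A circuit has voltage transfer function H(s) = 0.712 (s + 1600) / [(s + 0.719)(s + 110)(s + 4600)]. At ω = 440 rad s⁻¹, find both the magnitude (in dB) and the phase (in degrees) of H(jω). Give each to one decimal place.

|H| = -117.8 dB, ∠H = -156.0 deg

|j440 + 1600| = √(440² + 1600²) = 1659
|j440 + 0.719| = √(440² + 0.719²) = 440
|j440 + 110| = √(440² + 110²) = 453.5
|j440 + 4600| = √(440² + 4600²) = 4621
|H(j440)| = 0.712 × 1659 / (440 × 453.5 × 4621) = 1.2812e-06
20 log₁₀(1.2812e-06) = -117.85 dB
∠(j440 + 1600) = arctan(440/1600) = 15.38°
∠(j440 + 0.719) = arctan(440/0.719) = 89.91°
∠(j440 + 110) = arctan(440/110) = 75.96°
∠(j440 + 4600) = arctan(440/4600) = 5.46°
∠H(j440) = 15.38° − (89.91° + 75.96° + 5.46°) = -155.96°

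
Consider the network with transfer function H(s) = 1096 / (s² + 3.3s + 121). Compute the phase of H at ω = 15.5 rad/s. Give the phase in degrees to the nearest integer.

-157°

∠[(j15.5)² + 3.3(j15.5) + 121] = ∠[-119.25 + j51.15] = 156.78°
∠H(j15.5) = −156.78° = -156.78°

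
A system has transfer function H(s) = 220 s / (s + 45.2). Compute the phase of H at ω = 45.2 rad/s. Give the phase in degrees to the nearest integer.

∠(j45.2) = 90.00°
∠(j45.2 + 45.2) = arctan(45.2/45.2) = 45.00°
∠H(j45.2) = 90.00° − 45.00° = 45.00°

45°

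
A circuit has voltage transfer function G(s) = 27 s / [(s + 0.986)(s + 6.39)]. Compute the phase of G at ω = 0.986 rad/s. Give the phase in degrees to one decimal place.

∠(j0.986) = 90.00°
∠(j0.986 + 0.986) = arctan(0.986/0.986) = 45.00°
∠(j0.986 + 6.39) = arctan(0.986/6.39) = 8.77°
∠G(j0.986) = 90.00° − (45.00° + 8.77°) = 36.23°

36.2°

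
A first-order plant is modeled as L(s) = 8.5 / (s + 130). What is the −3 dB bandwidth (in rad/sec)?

For a single-pole low-pass, the −3 dB point is at the pole: ω = 130 rad/sec.

130 rad/sec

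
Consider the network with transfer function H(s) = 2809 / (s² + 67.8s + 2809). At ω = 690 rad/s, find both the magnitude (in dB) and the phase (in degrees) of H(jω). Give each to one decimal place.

|H| = -44.6 dB, ∠H = -174.4 deg

|(j690)² + 67.8(j690) + 2809| = |-4.7329e+05 + j46782| = 4.756e+05
|H(j690)| = 2809 / 4.756e+05 = 0.0059063
20 log₁₀(0.0059063) = -44.57 dB
∠[(j690)² + 67.8(j690) + 2809] = ∠[-4.7329e+05 + j46782] = 174.35°
∠H(j690) = −174.35° = -174.35°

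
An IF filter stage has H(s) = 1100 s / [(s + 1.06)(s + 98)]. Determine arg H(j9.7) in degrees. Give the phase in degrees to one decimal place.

0.6°

∠(j9.7) = 90.00°
∠(j9.7 + 1.06) = arctan(9.7/1.06) = 83.76°
∠(j9.7 + 98) = arctan(9.7/98) = 5.65°
∠H(j9.7) = 90.00° − (83.76° + 5.65°) = 0.58°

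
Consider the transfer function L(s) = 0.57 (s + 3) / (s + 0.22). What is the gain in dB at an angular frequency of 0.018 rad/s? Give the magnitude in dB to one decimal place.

|j0.018 + 3| = √(0.018² + 3²) = 3
|j0.018 + 0.22| = √(0.018² + 0.22²) = 0.2207
|L(j0.018)| = 0.57 × 3 / 0.2207 = 7.747
20 log₁₀(7.747) = 17.78 dB

17.8 dB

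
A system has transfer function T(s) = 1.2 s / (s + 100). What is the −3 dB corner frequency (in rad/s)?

For a single-pole high-pass, the −3 dB point is at the pole: ω = 100 rad/s.

100 rad/s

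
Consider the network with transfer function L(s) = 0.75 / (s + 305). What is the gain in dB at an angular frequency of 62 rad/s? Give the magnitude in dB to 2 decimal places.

|j62 + 305| = √(62² + 305²) = 311.2
|L(j62)| = 0.75 / 311.2 = 0.0024097
20 log₁₀(0.0024097) = -52.361 dB

-52.36 dB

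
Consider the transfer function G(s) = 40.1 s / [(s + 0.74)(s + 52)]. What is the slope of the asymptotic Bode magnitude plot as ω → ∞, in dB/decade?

-20 dB/decade

With 1 zero and 2 poles, the high-frequency asymptotic slope is 20 × (1 − 2) = -20 dB/decade.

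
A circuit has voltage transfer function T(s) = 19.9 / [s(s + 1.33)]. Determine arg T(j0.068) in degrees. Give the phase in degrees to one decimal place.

∠(j0.068 + 1.33) = arctan(0.068/1.33) = 2.93°
∠(j0.068) = 90.00°
∠T(j0.068) = − (2.93° + 90.00°) = -92.93°

-92.9°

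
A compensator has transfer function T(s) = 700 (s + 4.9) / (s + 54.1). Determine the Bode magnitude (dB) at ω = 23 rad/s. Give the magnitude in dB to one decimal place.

|j23 + 4.9| = √(23² + 4.9²) = 23.52
|j23 + 54.1| = √(23² + 54.1²) = 58.79
|T(j23)| = 700 × 23.52 / 58.79 = 280.02
20 log₁₀(280.02) = 48.94 dB

48.9 dB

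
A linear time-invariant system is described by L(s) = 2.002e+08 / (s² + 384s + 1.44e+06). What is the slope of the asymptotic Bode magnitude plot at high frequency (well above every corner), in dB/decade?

-40 dB/decade

With 0 zeros and 2 poles, the high-frequency asymptotic slope is 20 × (0 − 2) = -40 dB/decade.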